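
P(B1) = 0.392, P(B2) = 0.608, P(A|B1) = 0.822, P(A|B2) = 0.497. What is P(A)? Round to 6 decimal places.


P(A) = P(A|B1)*P(B1) + P(A|B2)*P(B2)
P(A|B1)*P(B1) = 0.822 * 0.392 = 0.322224
P(A|B2)*P(B2) = 0.497 * 0.608 = 0.302176
P(A) = 0.322224 + 0.302176 = 0.6244

0.624400


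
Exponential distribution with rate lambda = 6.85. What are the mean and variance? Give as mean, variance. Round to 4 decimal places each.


mean = 1/lam, var = 1/lam^2
mean = 1 / 6.85 = 20/137 ≈ 0.145985
lam^2 = 6.85^2 = 46.9225
var = 1 / 46.9225 ≈ 0.021312

0.1460, 0.0213


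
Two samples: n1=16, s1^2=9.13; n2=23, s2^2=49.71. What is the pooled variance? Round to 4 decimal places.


sp^2 = ((n1-1)*s1^2 + (n2-1)*s2^2)/(n1+n2-2)
(n1-1)*s1^2 = 15 * 9.13 = 136.95
(n2-1)*s2^2 = 22 * 49.71 = 1093.62
numerator = 136.95 + 1093.62 = 1230.57
n1+n2-2 = 37
sp^2 = 1230.57 / 37 = 123057/3700 ≈ 33.258649

33.2586


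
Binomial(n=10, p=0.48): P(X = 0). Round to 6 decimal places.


P = C(n,k) * p^k * (1-p)^(n-k)
C(10,0) = 1
p^k = 0.48^0 = 1
(1-p)^(n-k) = 0.52^10 ≈ 0.001445551
P = 1 * 1 * 0.001445551 ≈ 0.001446

0.001446


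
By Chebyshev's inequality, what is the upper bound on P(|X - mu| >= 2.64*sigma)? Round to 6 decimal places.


P <= 1/k^2
k^2 = 2.64^2 = 6.9696
1/k^2 = 1 / 6.9696 = 625/4356 ≈ 0.14348026

0.143480


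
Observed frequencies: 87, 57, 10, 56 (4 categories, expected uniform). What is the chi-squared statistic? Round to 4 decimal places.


chi2 = sum((O-E)^2/E), E = total/4
total = 210, E = 210/4 = 52.5
(87 - 52.5)^2 / 52.5 = 1190.25 / 52.5 = 1587/70 ≈ 22.671429
(57 - 52.5)^2 / 52.5 = 20.25 / 52.5 = 27/70 ≈ 0.385714
(10 - 52.5)^2 / 52.5 = 1806.25 / 52.5 = 1445/42 ≈ 34.404762
(56 - 52.5)^2 / 52.5 = 12.25 / 52.5 = 7/30 ≈ 0.233333
chi2 = 6058/105 ≈ 57.695238

57.6952


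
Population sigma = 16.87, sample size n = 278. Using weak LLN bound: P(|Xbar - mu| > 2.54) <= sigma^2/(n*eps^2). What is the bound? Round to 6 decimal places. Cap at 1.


bound = min(1, sigma^2/(n*eps^2))
sigma^2 = 16.87^2 = 284.5969
n*eps^2 = 278 * 2.54^2 = 278 * 6.4516 = 1793.5448
sigma^2/(n*eps^2) = 284.5969 / 1793.5448 ≈ 0.15867845

0.158678


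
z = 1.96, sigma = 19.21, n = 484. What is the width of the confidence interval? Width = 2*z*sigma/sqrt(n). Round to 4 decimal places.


width = 2*z*sigma/sqrt(n)
2*z*sigma = 2 * 1.96 * 19.21 = 75.3032
sqrt(484) = 22
width = 75.3032 / 22 ≈ 3.422873

3.4229


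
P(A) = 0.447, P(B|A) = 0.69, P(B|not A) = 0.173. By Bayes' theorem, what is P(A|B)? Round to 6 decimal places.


P(A|B) = P(B|A)*P(A) / P(B), P(B) = P(B|A)*P(A) + P(B|not A)*P(not A)
P(B|A)*P(A) = 0.69 * 0.447 = 0.30843
P(B|not A)*P(not A) = 0.173 * 0.553 = 0.095669
P(B) = 0.30843 + 0.095669 = 0.404099
P(A|B) = 0.30843 / 0.404099 ≈ 0.76325356

0.763254


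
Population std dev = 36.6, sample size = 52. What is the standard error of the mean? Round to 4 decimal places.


SE = sigma / sqrt(n)
sqrt(52) ≈ 7.211103
SE = 36.6 / 7.211103 ≈ 5.075507

5.0755


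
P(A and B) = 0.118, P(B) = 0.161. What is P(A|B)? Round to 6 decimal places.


P(A|B) = P(A and B) / P(B) = 0.118 / 0.161 = 118/161 ≈ 0.73291925

0.732919


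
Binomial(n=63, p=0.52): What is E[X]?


E[X] = n*p = 63 * 0.52 = 32.76

32.76


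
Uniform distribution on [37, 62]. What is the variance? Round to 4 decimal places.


Var = (b-a)^2 / 12
(b-a)^2 = (62 - 37)^2 = 625
Var = 625/12 ≈ 52.083333

52.0833


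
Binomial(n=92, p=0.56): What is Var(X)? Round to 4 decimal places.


Var = n*p*(1-p) = 92 * 0.56 * 0.44 = 22.6688

22.6688


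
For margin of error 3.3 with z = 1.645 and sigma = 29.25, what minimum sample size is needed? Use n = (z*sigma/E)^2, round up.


z*sigma/E = 1.645 * 29.25 / 3.3 = 12831/880 ≈ 14.580682
(z*sigma/E)^2 ≈ 212.596282
round up: n = 213

213


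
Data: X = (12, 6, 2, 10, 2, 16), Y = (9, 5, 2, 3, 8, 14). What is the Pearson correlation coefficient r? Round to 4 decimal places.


r = sum((xi-xbar)(yi-ybar)) / sqrt(sum((xi-xbar)^2) * sum((yi-ybar)^2))
n = 6, xbar = 48/6 = 8, ybar = 41/6 ≈ 6.833333
Sxy = sum((xi-xbar)(yi-ybar)) = 84
Sxx = sum((xi-xbar)^2) = 160
Syy = sum((yi-ybar)^2) = 593/6 ≈ 98.833333
sqrt(Sxx*Syy) ≈ 125.751077
r = Sxy / sqrt(Sxx*Syy) = 84 / 125.751077 ≈ 0.667986

0.6680


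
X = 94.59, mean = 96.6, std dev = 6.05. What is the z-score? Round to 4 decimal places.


z = (X - mu) / sigma
X - mu = 94.59 - 96.6 = -2.01
z = -2.01 / 6.05 = -201/605 ≈ -0.332231

-0.3322


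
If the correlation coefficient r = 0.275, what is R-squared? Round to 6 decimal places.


R^2 = r^2 = (0.275)^2 = 0.075625

0.075625


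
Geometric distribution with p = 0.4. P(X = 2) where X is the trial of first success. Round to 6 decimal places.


P = (1-p)^(k-1) * p
(1-p)^(k-1) = 0.6^1 = 0.6
P = 0.6 * 0.4 = 0.24

0.240000


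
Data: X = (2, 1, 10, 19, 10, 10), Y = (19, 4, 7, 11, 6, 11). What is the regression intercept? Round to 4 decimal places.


a = ybar - b*xbar, where b = sum((xi-xbar)(yi-ybar)) / sum((xi-xbar)^2)
n = 6, xbar = 52/6 = 26/3 ≈ 8.666667, ybar = 58/6 = 29/3 ≈ 9.666667
Sxy = sum((xi-xbar)(yi-ybar)) = -35/3 ≈ -11.666667
Sxx = sum((xi-xbar)^2) = 646/3 ≈ 215.333333
b = Sxy / Sxx = -35/646 ≈ -0.054180
a = 9.666667 - (-0.054180) * 8.666667 = 3274/323 ≈ 10.136223

10.1362


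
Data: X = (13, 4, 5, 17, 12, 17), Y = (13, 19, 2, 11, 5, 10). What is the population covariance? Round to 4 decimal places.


Cov = (1/n)*sum((xi-xbar)(yi-ybar))
n = 6, xbar = 68/6 = 34/3 ≈ 11.333333, ybar = 60/6 = 10
sum((xi-xbar)(yi-ybar)) = -8
Cov = -8 / 6 = -4/3 ≈ -1.333333

-1.3333


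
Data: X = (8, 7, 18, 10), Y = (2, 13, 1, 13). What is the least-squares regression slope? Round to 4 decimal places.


b = sum((xi-xbar)(yi-ybar)) / sum((xi-xbar)^2)
n = 4, xbar = 43/4 = 10.75, ybar = 29/4 = 7.25
Sxy = sum((xi-xbar)(yi-ybar)) = -56.75
Sxx = sum((xi-xbar)^2) = 74.75
b = Sxy / Sxx = -227/299 ≈ -0.759197

-0.7592


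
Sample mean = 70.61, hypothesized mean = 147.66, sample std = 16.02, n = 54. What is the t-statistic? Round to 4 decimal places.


t = (xbar - mu0) / (s/sqrt(n))
xbar - mu0 = 70.61 - 147.66 = -77.05
sqrt(54) ≈ 7.34846923
s/sqrt(n) = 16.02 / 7.34846923 ≈ 2.18004587
t = -77.05 / 2.18004587 ≈ -35.343293

-35.3433


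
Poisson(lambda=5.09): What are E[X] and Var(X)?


E[X] = Var(X) = lambda = 5.09

5.09, 5.09


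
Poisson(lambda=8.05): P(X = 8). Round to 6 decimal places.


P = e^(-lam) * lam^k / k!
e^(-8.05) ≈ 0.0003191019
lam^k = 8.05^8 ≈ 17634658.056988
k! = 8! = 40320
P = 0.0003191019 * 17634658.056988 / 40320 ≈ 0.139565

0.139565


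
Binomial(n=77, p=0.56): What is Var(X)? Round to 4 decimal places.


Var = n*p*(1-p) = 77 * 0.56 * 0.44 = 18.9728

18.9728


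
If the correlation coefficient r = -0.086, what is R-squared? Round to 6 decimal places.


R^2 = r^2 = (-0.086)^2 = 0.007396

0.007396


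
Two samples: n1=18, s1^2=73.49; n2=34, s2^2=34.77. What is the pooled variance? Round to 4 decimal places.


sp^2 = ((n1-1)*s1^2 + (n2-1)*s2^2)/(n1+n2-2)
(n1-1)*s1^2 = 17 * 73.49 = 1249.33
(n2-1)*s2^2 = 33 * 34.77 = 1147.41
numerator = 1249.33 + 1147.41 = 2396.74
n1+n2-2 = 50
sp^2 = 2396.74 / 50 = 47.9348

47.9348


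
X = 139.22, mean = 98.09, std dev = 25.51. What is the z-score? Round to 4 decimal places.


z = (X - mu) / sigma
X - mu = 139.22 - 98.09 = 41.13
z = 41.13 / 25.51 = 4113/2551 ≈ 1.612309

1.6123


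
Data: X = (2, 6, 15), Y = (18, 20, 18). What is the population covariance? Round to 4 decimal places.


Cov = (1/n)*sum((xi-xbar)(yi-ybar))
n = 3, xbar = 23/3 ≈ 7.666667, ybar = 56/3 ≈ 18.666667
sum((xi-xbar)(yi-ybar)) = -10/3 ≈ -3.333333
Cov = -3.333333 / 3 = -10/9 ≈ -1.111111

-1.1111


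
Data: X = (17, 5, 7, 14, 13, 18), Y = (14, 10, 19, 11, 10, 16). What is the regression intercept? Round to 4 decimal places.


a = ybar - b*xbar, where b = sum((xi-xbar)(yi-ybar)) / sum((xi-xbar)^2)
n = 6, xbar = 74/6 = 37/3 ≈ 12.333333, ybar = 80/6 = 40/3 ≈ 13.333333
Sxy = sum((xi-xbar)(yi-ybar)) = 19/3 ≈ 6.333333
Sxx = sum((xi-xbar)^2) = 418/3 ≈ 139.333333
b = Sxy / Sxx = 1/22 ≈ 0.045455
a = 13.333333 - 0.045455 * 12.333333 = 281/22 ≈ 12.772727

12.7727


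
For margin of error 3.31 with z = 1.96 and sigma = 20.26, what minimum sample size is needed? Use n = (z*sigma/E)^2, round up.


z*sigma/E = 1.96 * 20.26 / 3.31 = 99274/8275 ≈ 11.996858
(z*sigma/E)^2 ≈ 143.924602
round up: n = 144

144


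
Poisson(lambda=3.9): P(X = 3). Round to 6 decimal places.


P = e^(-lam) * lam^k / k!
e^(-3.9) ≈ 0.02024191
lam^k = 3.9^3 = 59.319
k! = 3! = 6
P = 0.02024191 * 59.319 / 6 ≈ 0.200122

0.200122


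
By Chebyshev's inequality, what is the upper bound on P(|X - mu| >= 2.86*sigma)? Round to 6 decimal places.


P <= 1/k^2
k^2 = 2.86^2 = 8.1796
1/k^2 = 1 / 8.1796 ≈ 0.12225537

0.122255


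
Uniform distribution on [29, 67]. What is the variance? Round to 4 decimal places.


Var = (b-a)^2 / 12
(b-a)^2 = (67 - 29)^2 = 1444
Var = 1444/12 ≈ 120.333333

120.3333


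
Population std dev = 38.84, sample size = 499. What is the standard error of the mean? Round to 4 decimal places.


SE = sigma / sqrt(n)
sqrt(499) ≈ 22.338308
SE = 38.84 / 22.338308 ≈ 1.738717

1.7387


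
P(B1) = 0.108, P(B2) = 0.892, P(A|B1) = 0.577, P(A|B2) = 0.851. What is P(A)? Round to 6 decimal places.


P(A) = P(A|B1)*P(B1) + P(A|B2)*P(B2)
P(A|B1)*P(B1) = 0.577 * 0.108 = 0.062316
P(A|B2)*P(B2) = 0.851 * 0.892 = 0.759092
P(A) = 0.062316 + 0.759092 = 0.821408

0.821408


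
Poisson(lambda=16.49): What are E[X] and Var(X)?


E[X] = Var(X) = lambda = 16.49

16.49, 16.49


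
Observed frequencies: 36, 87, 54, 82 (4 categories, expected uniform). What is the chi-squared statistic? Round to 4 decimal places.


chi2 = sum((O-E)^2/E), E = total/4
total = 259, E = 259/4 = 64.75
(36 - 64.75)^2 / 64.75 = 826.5625 / 64.75 = 13225/1036 ≈ 12.765444
(87 - 64.75)^2 / 64.75 = 495.0625 / 64.75 = 7921/1036 ≈ 7.645753
(54 - 64.75)^2 / 64.75 = 115.5625 / 64.75 = 1849/1036 ≈ 1.784749
(82 - 64.75)^2 / 64.75 = 297.5625 / 64.75 = 4761/1036 ≈ 4.595560
chi2 = 6939/259 ≈ 26.791506

26.7915


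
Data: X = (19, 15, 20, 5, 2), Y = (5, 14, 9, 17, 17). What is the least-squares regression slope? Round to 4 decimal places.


b = sum((xi-xbar)(yi-ybar)) / sum((xi-xbar)^2)
n = 5, xbar = 61/5 = 12.2, ybar = 62/5 = 12.4
Sxy = sum((xi-xbar)(yi-ybar)) = -152.4
Sxx = sum((xi-xbar)^2) = 270.8
b = Sxy / Sxx = -381/677 ≈ -0.562777

-0.5628


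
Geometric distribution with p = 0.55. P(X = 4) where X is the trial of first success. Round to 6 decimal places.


P = (1-p)^(k-1) * p
(1-p)^(k-1) = 0.45^3 = 0.091125
P = 0.091125 * 0.55 = 0.05011875

0.050119


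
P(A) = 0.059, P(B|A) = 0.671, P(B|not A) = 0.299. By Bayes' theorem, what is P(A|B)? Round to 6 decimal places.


P(A|B) = P(B|A)*P(A) / P(B), P(B) = P(B|A)*P(A) + P(B|not A)*P(not A)
P(B|A)*P(A) = 0.671 * 0.059 = 0.039589
P(B|not A)*P(not A) = 0.299 * 0.941 = 0.281359
P(B) = 0.039589 + 0.281359 = 0.320948
P(A|B) = 0.039589 / 0.320948 ≈ 0.12335020

0.123350


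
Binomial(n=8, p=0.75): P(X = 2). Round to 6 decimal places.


P = C(n,k) * p^k * (1-p)^(n-k)
C(8,2) = 28
p^k = 0.75^2 = 0.5625
(1-p)^(n-k) = 0.25^6 = 1/4096 ≈ 0.0002441406
P = 28 * 0.5625 * 0.0002441406 ≈ 0.003845

0.003845


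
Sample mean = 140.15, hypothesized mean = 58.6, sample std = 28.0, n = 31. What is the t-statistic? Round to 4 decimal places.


t = (xbar - mu0) / (s/sqrt(n))
xbar - mu0 = 140.15 - 58.6 = 81.55
sqrt(31) ≈ 5.56776436
s/sqrt(n) = 28.0 / 5.56776436 ≈ 5.02894846
t = 81.55 / 5.02894846 ≈ 16.216114

16.2161


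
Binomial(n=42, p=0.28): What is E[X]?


E[X] = n*p = 42 * 0.28 = 11.76

11.76


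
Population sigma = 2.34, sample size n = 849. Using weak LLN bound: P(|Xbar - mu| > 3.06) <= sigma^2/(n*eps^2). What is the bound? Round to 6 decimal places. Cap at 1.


bound = min(1, sigma^2/(n*eps^2))
sigma^2 = 2.34^2 = 5.4756
n*eps^2 = 849 * 3.06^2 = 849 * 9.3636 = 7949.6964
sigma^2/(n*eps^2) = 5.4756 / 7949.6964 ≈ 0.00068878

0.000689


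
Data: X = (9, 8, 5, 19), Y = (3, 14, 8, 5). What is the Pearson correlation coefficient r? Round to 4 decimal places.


r = sum((xi-xbar)(yi-ybar)) / sqrt(sum((xi-xbar)^2) * sum((yi-ybar)^2))
n = 4, xbar = 41/4 = 10.25, ybar = 30/4 = 7.5
Sxy = sum((xi-xbar)(yi-ybar)) = -33.5
Sxx = sum((xi-xbar)^2) = 110.75
Syy = sum((yi-ybar)^2) = 69
sqrt(Sxx*Syy) ≈ 87.417104
r = Sxy / sqrt(Sxx*Syy) = -33.5 / 87.417104 ≈ -0.383220

-0.3832


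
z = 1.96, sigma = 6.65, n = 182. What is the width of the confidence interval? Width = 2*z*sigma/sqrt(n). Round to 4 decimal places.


width = 2*z*sigma/sqrt(n)
2*z*sigma = 2 * 1.96 * 6.65 = 26.068
sqrt(182) ≈ 13.490738
width = 26.068 / 13.490738 ≈ 1.932289

1.9323


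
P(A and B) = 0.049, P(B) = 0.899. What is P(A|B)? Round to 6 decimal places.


P(A|B) = P(A and B) / P(B) = 0.049 / 0.899 = 49/899 ≈ 0.05450501

0.054505


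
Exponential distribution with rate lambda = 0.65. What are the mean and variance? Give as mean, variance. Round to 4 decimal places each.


mean = 1/lam, var = 1/lam^2
mean = 1 / 0.65 = 20/13 ≈ 1.538462
lam^2 = 0.65^2 = 0.4225
var = 1 / 0.4225 = 400/169 ≈ 2.366864

1.5385, 2.3669


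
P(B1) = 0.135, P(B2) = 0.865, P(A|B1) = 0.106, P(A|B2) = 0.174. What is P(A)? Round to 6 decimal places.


P(A) = P(A|B1)*P(B1) + P(A|B2)*P(B2)
P(A|B1)*P(B1) = 0.106 * 0.135 = 0.01431
P(A|B2)*P(B2) = 0.174 * 0.865 = 0.15051
P(A) = 0.01431 + 0.15051 = 0.16482

0.164820


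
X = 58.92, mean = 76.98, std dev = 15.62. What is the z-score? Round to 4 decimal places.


z = (X - mu) / sigma
X - mu = 58.92 - 76.98 = -18.06
z = -18.06 / 15.62 = -903/781 ≈ -1.156210

-1.1562


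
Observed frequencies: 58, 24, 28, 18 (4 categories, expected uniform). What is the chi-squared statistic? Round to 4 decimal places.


chi2 = sum((O-E)^2/E), E = total/4
total = 128, E = 128/4 = 32
(58 - 32)^2 / 32 = 676 / 32 = 21.125
(24 - 32)^2 / 32 = 64 / 32 = 2
(28 - 32)^2 / 32 = 16 / 32 = 0.5
(18 - 32)^2 / 32 = 196 / 32 = 6.125
chi2 = 29.75

29.7500


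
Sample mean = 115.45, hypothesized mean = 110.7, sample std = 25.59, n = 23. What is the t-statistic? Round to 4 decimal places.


t = (xbar - mu0) / (s/sqrt(n))
xbar - mu0 = 115.45 - 110.7 = 4.75
sqrt(23) ≈ 4.79583152
s/sqrt(n) = 25.59 / 4.79583152 ≈ 5.33588386
t = 4.75 / 5.33588386 ≈ 0.890199

0.8902


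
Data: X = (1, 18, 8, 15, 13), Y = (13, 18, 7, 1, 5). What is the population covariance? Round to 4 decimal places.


Cov = (1/n)*sum((xi-xbar)(yi-ybar))
n = 5, xbar = 55/5 = 11, ybar = 44/5 = 8.8
sum((xi-xbar)(yi-ybar)) = -11
Cov = -11 / 5 = -2.2

-2.2000


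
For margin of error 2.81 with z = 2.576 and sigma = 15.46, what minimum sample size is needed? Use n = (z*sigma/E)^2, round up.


z*sigma/E = 2.576 * 15.46 / 2.81 ≈ 14.172584
(z*sigma/E)^2 ≈ 200.862127
round up: n = 201

201


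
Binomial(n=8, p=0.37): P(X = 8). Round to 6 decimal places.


P = C(n,k) * p^k * (1-p)^(n-k)
C(8,8) = 1
p^k = 0.37^8 ≈ 0.0003512479
(1-p)^(n-k) = 0.63^0 = 1
P = 1 * 0.0003512479 * 1 ≈ 0.000351

0.000351


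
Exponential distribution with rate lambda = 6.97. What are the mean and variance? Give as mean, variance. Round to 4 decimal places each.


mean = 1/lam, var = 1/lam^2
mean = 1 / 6.97 = 100/697 ≈ 0.143472
lam^2 = 6.97^2 = 48.5809
var = 1 / 48.5809 ≈ 0.020584

0.1435, 0.0206


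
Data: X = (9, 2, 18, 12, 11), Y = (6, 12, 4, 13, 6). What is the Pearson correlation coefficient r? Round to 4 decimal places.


r = sum((xi-xbar)(yi-ybar)) / sqrt(sum((xi-xbar)^2) * sum((yi-ybar)^2))
n = 5, xbar = 52/5 = 10.4, ybar = 41/5 = 8.2
Sxy = sum((xi-xbar)(yi-ybar)) = -54.4
Sxx = sum((xi-xbar)^2) = 133.2
Syy = sum((yi-ybar)^2) = 64.8
sqrt(Sxx*Syy) ≈ 92.905113
r = Sxy / sqrt(Sxx*Syy) = -54.4 / 92.905113 ≈ -0.585544

-0.5855


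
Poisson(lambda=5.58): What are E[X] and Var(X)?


E[X] = Var(X) = lambda = 5.58

5.58, 5.58


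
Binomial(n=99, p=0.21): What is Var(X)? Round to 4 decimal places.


Var = n*p*(1-p) = 99 * 0.21 * 0.79 = 16.4241

16.4241


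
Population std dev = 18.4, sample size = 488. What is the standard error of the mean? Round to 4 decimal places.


SE = sigma / sqrt(n)
sqrt(488) ≈ 22.090722
SE = 18.4 / 22.090722 ≈ 0.832929

0.8329


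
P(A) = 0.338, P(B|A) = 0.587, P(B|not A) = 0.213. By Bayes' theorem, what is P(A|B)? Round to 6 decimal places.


P(A|B) = P(B|A)*P(A) / P(B), P(B) = P(B|A)*P(A) + P(B|not A)*P(not A)
P(B|A)*P(A) = 0.587 * 0.338 = 0.198406
P(B|not A)*P(not A) = 0.213 * 0.662 = 0.141006
P(B) = 0.198406 + 0.141006 = 0.339412
P(A|B) = 0.198406 / 0.339412 ≈ 0.58455800

0.584558


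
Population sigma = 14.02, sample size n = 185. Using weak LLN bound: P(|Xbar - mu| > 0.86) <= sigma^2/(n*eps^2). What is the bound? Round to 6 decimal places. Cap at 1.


bound = min(1, sigma^2/(n*eps^2))
sigma^2 = 14.02^2 = 196.5604
n*eps^2 = 185 * 0.86^2 = 185 * 0.7396 = 136.826
sigma^2/(n*eps^2) = 196.5604 / 136.826 ≈ 1.43657200
this exceeds 1, so the bound is capped at 1

1.000000


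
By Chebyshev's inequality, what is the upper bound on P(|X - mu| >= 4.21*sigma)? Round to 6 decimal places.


P <= 1/k^2
k^2 = 4.21^2 = 17.7241
1/k^2 = 1 / 17.7241 ≈ 0.05642035

0.056420


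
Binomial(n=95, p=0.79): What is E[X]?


E[X] = n*p = 95 * 0.79 = 75.05

75.05


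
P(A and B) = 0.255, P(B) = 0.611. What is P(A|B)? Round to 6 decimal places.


P(A|B) = P(A and B) / P(B) = 0.255 / 0.611 = 255/611 ≈ 0.41734861

0.417349


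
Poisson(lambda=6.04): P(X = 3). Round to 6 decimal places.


P = e^(-lam) * lam^k / k!
e^(-6.04) ≈ 0.002381559
lam^k = 6.04^3 = 220.348864
k! = 3! = 6
P = 0.002381559 * 220.348864 / 6 ≈ 0.087462

0.087462


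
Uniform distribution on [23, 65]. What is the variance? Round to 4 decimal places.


Var = (b-a)^2 / 12
(b-a)^2 = (65 - 23)^2 = 1764
Var = 1764/12 = 147

147.0000


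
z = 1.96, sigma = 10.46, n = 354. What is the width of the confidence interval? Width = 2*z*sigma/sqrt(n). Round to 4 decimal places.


width = 2*z*sigma/sqrt(n)
2*z*sigma = 2 * 1.96 * 10.46 = 41.0032
sqrt(354) ≈ 18.814888
width = 41.0032 / 18.814888 ≈ 2.179295

2.1793


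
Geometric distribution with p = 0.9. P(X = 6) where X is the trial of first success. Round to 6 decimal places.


P = (1-p)^(k-1) * p
(1-p)^(k-1) = 0.1^5 = 0.00001
P = 0.00001 * 0.9 = 0.000009

0.000009


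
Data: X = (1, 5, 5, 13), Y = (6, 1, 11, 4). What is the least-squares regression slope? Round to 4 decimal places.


b = sum((xi-xbar)(yi-ybar)) / sum((xi-xbar)^2)
n = 4, xbar = 24/4 = 6, ybar = 22/4 = 5.5
Sxy = sum((xi-xbar)(yi-ybar)) = -14
Sxx = sum((xi-xbar)^2) = 76
b = Sxy / Sxx = -7/38 ≈ -0.184211

-0.1842


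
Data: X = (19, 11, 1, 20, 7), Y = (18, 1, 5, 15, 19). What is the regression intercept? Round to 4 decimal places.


a = ybar - b*xbar, where b = sum((xi-xbar)(yi-ybar)) / sum((xi-xbar)^2)
n = 5, xbar = 58/5 = 11.6, ybar = 58/5 = 11.6
Sxy = sum((xi-xbar)(yi-ybar)) = 118.2
Sxx = sum((xi-xbar)^2) = 259.2
b = Sxy / Sxx = 197/432 ≈ 0.456019
a = 11.6 - 0.456019 * 11.6 = 1363/216 ≈ 6.310185

6.3102


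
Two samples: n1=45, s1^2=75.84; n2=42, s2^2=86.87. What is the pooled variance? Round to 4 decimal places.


sp^2 = ((n1-1)*s1^2 + (n2-1)*s2^2)/(n1+n2-2)
(n1-1)*s1^2 = 44 * 75.84 = 3336.96
(n2-1)*s2^2 = 41 * 86.87 = 3561.67
numerator = 3336.96 + 3561.67 = 6898.63
n1+n2-2 = 85
sp^2 = 6898.63 / 85 = 689863/8500 ≈ 81.160353

81.1604


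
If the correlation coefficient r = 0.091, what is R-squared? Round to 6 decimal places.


R^2 = r^2 = (0.091)^2 = 0.008281

0.008281


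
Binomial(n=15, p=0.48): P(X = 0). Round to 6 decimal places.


P = C(n,k) * p^k * (1-p)^(n-k)
C(15,0) = 1
p^k = 0.48^0 = 1
(1-p)^(n-k) = 0.52^15 ≈ 0.00005496043
P = 1 * 1 * 0.00005496043 ≈ 0.000055

0.000055


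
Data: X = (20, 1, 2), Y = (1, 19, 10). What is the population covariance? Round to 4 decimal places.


Cov = (1/n)*sum((xi-xbar)(yi-ybar))
n = 3, xbar = 23/3 ≈ 7.666667, ybar = 30/3 = 10
sum((xi-xbar)(yi-ybar)) = -171
Cov = -171 / 3 = -57

-57.0000


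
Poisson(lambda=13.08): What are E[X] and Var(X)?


E[X] = Var(X) = lambda = 13.08

13.08, 13.08


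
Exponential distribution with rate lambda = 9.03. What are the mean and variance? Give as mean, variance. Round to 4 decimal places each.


mean = 1/lam, var = 1/lam^2
mean = 1 / 9.03 = 100/903 ≈ 0.110742
lam^2 = 9.03^2 = 81.5409
var = 1 / 81.5409 ≈ 0.012264

0.1107, 0.0123


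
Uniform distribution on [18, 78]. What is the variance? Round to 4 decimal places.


Var = (b-a)^2 / 12
(b-a)^2 = (78 - 18)^2 = 3600
Var = 3600/12 = 300

300.0000


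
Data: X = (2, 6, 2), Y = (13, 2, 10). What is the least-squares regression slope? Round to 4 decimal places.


b = sum((xi-xbar)(yi-ybar)) / sum((xi-xbar)^2)
n = 3, xbar = 10/3 ≈ 3.333333, ybar = 25/3 ≈ 8.333333
Sxy = sum((xi-xbar)(yi-ybar)) = -76/3 ≈ -25.333333
Sxx = sum((xi-xbar)^2) = 32/3 ≈ 10.666667
b = Sxy / Sxx = -2.375

-2.3750


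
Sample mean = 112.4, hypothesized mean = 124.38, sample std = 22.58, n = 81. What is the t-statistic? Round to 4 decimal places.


t = (xbar - mu0) / (s/sqrt(n))
xbar - mu0 = 112.4 - 124.38 = -11.98
sqrt(81) = 9
s/sqrt(n) = 22.58 / 9 = 1129/450 ≈ 2.50888889
t = -11.98 / 2.50888889 = -5391/1129 ≈ -4.775022

-4.7750


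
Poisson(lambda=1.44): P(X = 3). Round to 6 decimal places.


P = e^(-lam) * lam^k / k!
e^(-1.44) ≈ 0.2369278
lam^k = 1.44^3 = 2.985984
k! = 3! = 6
P = 0.2369278 * 2.985984 / 6 ≈ 0.117910

0.117910


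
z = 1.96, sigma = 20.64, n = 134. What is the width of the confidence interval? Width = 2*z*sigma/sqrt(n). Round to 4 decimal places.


width = 2*z*sigma/sqrt(n)
2*z*sigma = 2 * 1.96 * 20.64 = 80.9088
sqrt(134) ≈ 11.575837
width = 80.9088 / 11.575837 ≈ 6.989456

6.9895


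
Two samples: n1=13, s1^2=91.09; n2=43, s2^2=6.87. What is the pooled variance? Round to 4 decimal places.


sp^2 = ((n1-1)*s1^2 + (n2-1)*s2^2)/(n1+n2-2)
(n1-1)*s1^2 = 12 * 91.09 = 1093.08
(n2-1)*s2^2 = 42 * 6.87 = 288.54
numerator = 1093.08 + 288.54 = 1381.62
n1+n2-2 = 54
sp^2 = 1381.62 / 54 = 23027/900 ≈ 25.585556

25.5856


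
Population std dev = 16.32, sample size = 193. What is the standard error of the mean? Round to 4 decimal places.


SE = sigma / sqrt(n)
sqrt(193) ≈ 13.892444
SE = 16.32 / 13.892444 ≈ 1.174739

1.1747


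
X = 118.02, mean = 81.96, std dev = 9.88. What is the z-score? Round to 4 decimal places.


z = (X - mu) / sigma
X - mu = 118.02 - 81.96 = 36.06
z = 36.06 / 9.88 = 1803/494 ≈ 3.649798

3.6498


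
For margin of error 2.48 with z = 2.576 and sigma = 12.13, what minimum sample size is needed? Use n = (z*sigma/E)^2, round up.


z*sigma/E = 2.576 * 12.13 / 2.48 ≈ 12.599548
(z*sigma/E)^2 ≈ 158.748620
round up: n = 159

159


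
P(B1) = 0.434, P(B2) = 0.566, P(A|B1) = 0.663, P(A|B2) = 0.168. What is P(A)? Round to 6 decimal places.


P(A) = P(A|B1)*P(B1) + P(A|B2)*P(B2)
P(A|B1)*P(B1) = 0.663 * 0.434 = 0.287742
P(A|B2)*P(B2) = 0.168 * 0.566 = 0.095088
P(A) = 0.287742 + 0.095088 = 0.38283

0.382830


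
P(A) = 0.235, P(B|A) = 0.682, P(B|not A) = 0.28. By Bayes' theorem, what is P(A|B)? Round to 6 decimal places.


P(A|B) = P(B|A)*P(A) / P(B), P(B) = P(B|A)*P(A) + P(B|not A)*P(not A)
P(B|A)*P(A) = 0.682 * 0.235 = 0.16027
P(B|not A)*P(not A) = 0.28 * 0.765 = 0.2142
P(B) = 0.16027 + 0.2142 = 0.37447
P(A|B) = 0.16027 / 0.37447 ≈ 0.42799156

0.427992


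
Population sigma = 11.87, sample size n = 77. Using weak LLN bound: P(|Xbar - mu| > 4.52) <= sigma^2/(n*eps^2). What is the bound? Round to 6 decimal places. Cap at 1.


bound = min(1, sigma^2/(n*eps^2))
sigma^2 = 11.87^2 = 140.8969
n*eps^2 = 77 * 4.52^2 = 77 * 20.4304 = 1573.1408
sigma^2/(n*eps^2) = 140.8969 / 1573.1408 ≈ 0.08956407

0.089564


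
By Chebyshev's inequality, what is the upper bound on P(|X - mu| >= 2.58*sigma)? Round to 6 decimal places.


P <= 1/k^2
k^2 = 2.58^2 = 6.6564
1/k^2 = 1 / 6.6564 ≈ 0.15023136

0.150231


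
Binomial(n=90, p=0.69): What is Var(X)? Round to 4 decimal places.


Var = n*p*(1-p) = 90 * 0.69 * 0.31 = 19.251

19.2510


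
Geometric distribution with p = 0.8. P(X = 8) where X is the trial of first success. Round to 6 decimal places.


P = (1-p)^(k-1) * p
(1-p)^(k-1) = 0.2^7 = 0.0000128
P = 0.0000128 * 0.8 = 0.00001024

0.000010


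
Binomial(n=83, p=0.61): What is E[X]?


E[X] = n*p = 83 * 0.61 = 50.63

50.63


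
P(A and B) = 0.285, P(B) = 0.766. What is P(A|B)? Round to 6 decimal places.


P(A|B) = P(A and B) / P(B) = 0.285 / 0.766 = 285/766 ≈ 0.37206266

0.372063


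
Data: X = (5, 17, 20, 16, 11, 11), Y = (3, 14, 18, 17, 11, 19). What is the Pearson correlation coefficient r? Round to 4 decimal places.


r = sum((xi-xbar)(yi-ybar)) / sqrt(sum((xi-xbar)^2) * sum((yi-ybar)^2))
n = 6, xbar = 80/6 = 40/3 ≈ 13.333333, ybar = 82/6 = 41/3 ≈ 13.666667
Sxy = sum((xi-xbar)(yi-ybar)) = 365/3 ≈ 121.666667
Sxx = sum((xi-xbar)^2) = 436/3 ≈ 145.333333
Syy = sum((yi-ybar)^2) = 538/3 ≈ 179.333333
sqrt(Sxx*Syy) ≈ 161.440736
r = Sxy / sqrt(Sxx*Syy) = 121.666667 / 161.440736 ≈ 0.753631

0.7536


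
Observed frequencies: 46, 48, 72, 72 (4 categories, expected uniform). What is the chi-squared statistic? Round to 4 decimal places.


chi2 = sum((O-E)^2/E), E = total/4
total = 238, E = 238/4 = 59.5
(46 - 59.5)^2 / 59.5 = 182.25 / 59.5 = 729/238 ≈ 3.063025
(48 - 59.5)^2 / 59.5 = 132.25 / 59.5 = 529/238 ≈ 2.222689
(72 - 59.5)^2 / 59.5 = 156.25 / 59.5 = 625/238 ≈ 2.626050
(72 - 59.5)^2 / 59.5 = 156.25 / 59.5 = 625/238 ≈ 2.626050
chi2 = 1254/119 ≈ 10.537815

10.5378


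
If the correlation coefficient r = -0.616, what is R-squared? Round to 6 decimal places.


R^2 = r^2 = (-0.616)^2 = 0.379456

0.379456


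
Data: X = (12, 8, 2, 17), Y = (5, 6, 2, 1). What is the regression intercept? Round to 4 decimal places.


a = ybar - b*xbar, where b = sum((xi-xbar)(yi-ybar)) / sum((xi-xbar)^2)
n = 4, xbar = 39/4 = 9.75, ybar = 14/4 = 3.5
Sxy = sum((xi-xbar)(yi-ybar)) = -7.5
Sxx = sum((xi-xbar)^2) = 120.75
b = Sxy / Sxx = -10/161 ≈ -0.062112
a = 3.5 - (-0.062112) * 9.75 = 661/161 ≈ 4.105590

4.1056


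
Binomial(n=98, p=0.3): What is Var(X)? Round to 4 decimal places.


Var = n*p*(1-p) = 98 * 0.3 * 0.7 = 20.58

20.5800


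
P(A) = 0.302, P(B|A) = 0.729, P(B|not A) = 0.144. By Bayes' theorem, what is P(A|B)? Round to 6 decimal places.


P(A|B) = P(B|A)*P(A) / P(B), P(B) = P(B|A)*P(A) + P(B|not A)*P(not A)
P(B|A)*P(A) = 0.729 * 0.302 = 0.220158
P(B|not A)*P(not A) = 0.144 * 0.698 = 0.100512
P(B) = 0.220158 + 0.100512 = 0.32067
P(A|B) = 0.220158 / 0.32067 ≈ 0.68655627

0.686556


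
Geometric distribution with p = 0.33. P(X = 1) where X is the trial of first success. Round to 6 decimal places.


P = (1-p)^(k-1) * p
(1-p)^(k-1) = 0.67^0 = 1
P = 1 * 0.33 = 0.33

0.330000


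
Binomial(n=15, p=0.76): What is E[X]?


E[X] = n*p = 15 * 0.76 = 11.4

11.4


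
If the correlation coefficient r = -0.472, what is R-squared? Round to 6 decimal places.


R^2 = r^2 = (-0.472)^2 = 0.222784

0.222784


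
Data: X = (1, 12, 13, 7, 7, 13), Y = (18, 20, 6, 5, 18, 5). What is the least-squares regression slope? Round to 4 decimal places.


b = sum((xi-xbar)(yi-ybar)) / sum((xi-xbar)^2)
n = 6, xbar = 53/6 ≈ 8.833333, ybar = 72/6 = 12
Sxy = sum((xi-xbar)(yi-ybar)) = -74
Sxx = sum((xi-xbar)^2) = 677/6 ≈ 112.833333
b = Sxy / Sxx = -444/677 ≈ -0.655835

-0.6558


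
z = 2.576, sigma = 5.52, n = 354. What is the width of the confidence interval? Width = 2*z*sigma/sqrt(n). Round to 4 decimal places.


width = 2*z*sigma/sqrt(n)
2*z*sigma = 2 * 2.576 * 5.52 = 28.43904
sqrt(354) ≈ 18.814888
width = 28.43904 / 18.814888 ≈ 1.511518

1.5115


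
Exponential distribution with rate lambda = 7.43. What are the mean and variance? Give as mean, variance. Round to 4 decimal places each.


mean = 1/lam, var = 1/lam^2
mean = 1 / 7.43 = 100/743 ≈ 0.134590
lam^2 = 7.43^2 = 55.2049
var = 1 / 55.2049 ≈ 0.018114

0.1346, 0.0181


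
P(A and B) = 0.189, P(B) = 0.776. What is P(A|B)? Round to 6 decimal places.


P(A|B) = P(A and B) / P(B) = 0.189 / 0.776 = 189/776 ≈ 0.24355670

0.243557


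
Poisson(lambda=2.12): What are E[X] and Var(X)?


E[X] = Var(X) = lambda = 2.12

2.12, 2.12


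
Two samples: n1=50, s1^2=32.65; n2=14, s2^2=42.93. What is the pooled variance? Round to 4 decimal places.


sp^2 = ((n1-1)*s1^2 + (n2-1)*s2^2)/(n1+n2-2)
(n1-1)*s1^2 = 49 * 32.65 = 1599.85
(n2-1)*s2^2 = 13 * 42.93 = 558.09
numerator = 1599.85 + 558.09 = 2157.94
n1+n2-2 = 62
sp^2 = 2157.94 / 62 = 107897/3100 ≈ 34.805484

34.8055


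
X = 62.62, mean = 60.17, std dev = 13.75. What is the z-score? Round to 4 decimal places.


z = (X - mu) / sigma
X - mu = 62.62 - 60.17 = 2.45
z = 2.45 / 13.75 = 49/275 ≈ 0.178182

0.1782


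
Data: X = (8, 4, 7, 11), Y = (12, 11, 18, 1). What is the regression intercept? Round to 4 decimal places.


a = ybar - b*xbar, where b = sum((xi-xbar)(yi-ybar)) / sum((xi-xbar)^2)
n = 4, xbar = 30/4 = 7.5, ybar = 42/4 = 10.5
Sxy = sum((xi-xbar)(yi-ybar)) = -38
Sxx = sum((xi-xbar)^2) = 25
b = Sxy / Sxx = -1.52
a = 10.5 - (-1.52) * 7.5 = 21.9

21.9000


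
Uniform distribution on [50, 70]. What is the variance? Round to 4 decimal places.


Var = (b-a)^2 / 12
(b-a)^2 = (70 - 50)^2 = 400
Var = 400/12 ≈ 33.333333

33.3333


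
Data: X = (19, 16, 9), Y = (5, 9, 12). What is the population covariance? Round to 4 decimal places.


Cov = (1/n)*sum((xi-xbar)(yi-ybar))
n = 3, xbar = 44/3 ≈ 14.666667, ybar = 26/3 ≈ 8.666667
sum((xi-xbar)(yi-ybar)) = -103/3 ≈ -34.333333
Cov = -34.333333 / 3 = -103/9 ≈ -11.444444

-11.4444


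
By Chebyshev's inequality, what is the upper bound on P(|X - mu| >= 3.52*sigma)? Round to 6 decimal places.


P <= 1/k^2
k^2 = 3.52^2 = 12.3904
1/k^2 = 1 / 12.3904 = 625/7744 ≈ 0.08070764

0.080708


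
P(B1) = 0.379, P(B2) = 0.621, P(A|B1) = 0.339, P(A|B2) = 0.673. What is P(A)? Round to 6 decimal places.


P(A) = P(A|B1)*P(B1) + P(A|B2)*P(B2)
P(A|B1)*P(B1) = 0.339 * 0.379 = 0.128481
P(A|B2)*P(B2) = 0.673 * 0.621 = 0.417933
P(A) = 0.128481 + 0.417933 = 0.546414

0.546414


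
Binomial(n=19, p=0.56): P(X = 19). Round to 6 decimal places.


P = C(n,k) * p^k * (1-p)^(n-k)
C(19,19) = 1
p^k = 0.56^19 ≈ 0.00001642754
(1-p)^(n-k) = 0.44^0 = 1
P = 1 * 0.00001642754 * 1 ≈ 0.000016

0.000016


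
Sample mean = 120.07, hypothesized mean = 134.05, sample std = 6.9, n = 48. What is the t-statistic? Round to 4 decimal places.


t = (xbar - mu0) / (s/sqrt(n))
xbar - mu0 = 120.07 - 134.05 = -13.98
sqrt(48) ≈ 6.92820323
s/sqrt(n) = 6.9 / 6.92820323 ≈ 0.99592921
t = -13.98 / 0.99592921 ≈ -14.037142

-14.0371


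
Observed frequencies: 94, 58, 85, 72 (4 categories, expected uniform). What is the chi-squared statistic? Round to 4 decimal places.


chi2 = sum((O-E)^2/E), E = total/4
total = 309, E = 309/4 = 77.25
(94 - 77.25)^2 / 77.25 = 280.5625 / 77.25 = 4489/1236 ≈ 3.631877
(58 - 77.25)^2 / 77.25 = 370.5625 / 77.25 = 5929/1236 ≈ 4.796926
(85 - 77.25)^2 / 77.25 = 60.0625 / 77.25 = 961/1236 ≈ 0.777508
(72 - 77.25)^2 / 77.25 = 27.5625 / 77.25 = 147/412 ≈ 0.356796
chi2 = 985/103 ≈ 9.563107

9.5631


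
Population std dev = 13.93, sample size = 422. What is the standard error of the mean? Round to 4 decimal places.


SE = sigma / sqrt(n)
sqrt(422) ≈ 20.542639
SE = 13.93 / 20.542639 ≈ 0.678102

0.6781


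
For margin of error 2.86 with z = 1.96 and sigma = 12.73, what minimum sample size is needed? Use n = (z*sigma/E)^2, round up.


z*sigma/E = 1.96 * 12.73 / 2.86 = 62377/7150 ≈ 8.724056
(z*sigma/E)^2 ≈ 76.109152
round up: n = 77

77


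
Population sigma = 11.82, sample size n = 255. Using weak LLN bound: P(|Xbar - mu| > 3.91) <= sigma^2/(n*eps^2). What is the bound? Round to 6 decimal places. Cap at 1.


bound = min(1, sigma^2/(n*eps^2))
sigma^2 = 11.82^2 = 139.7124
n*eps^2 = 255 * 3.91^2 = 255 * 15.2881 = 3898.4655
sigma^2/(n*eps^2) = 139.7124 / 3898.4655 ≈ 0.03583779

0.035838


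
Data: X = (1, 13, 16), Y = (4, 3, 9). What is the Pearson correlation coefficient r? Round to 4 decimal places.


r = sum((xi-xbar)(yi-ybar)) / sqrt(sum((xi-xbar)^2) * sum((yi-ybar)^2))
n = 3, xbar = 30/3 = 10, ybar = 16/3 ≈ 5.333333
Sxy = sum((xi-xbar)(yi-ybar)) = 27
Sxx = sum((xi-xbar)^2) = 126
Syy = sum((yi-ybar)^2) = 62/3 ≈ 20.666667
sqrt(Sxx*Syy) ≈ 51.029403
r = Sxy / sqrt(Sxx*Syy) = 27 / 51.029403 ≈ 0.529107

0.5291


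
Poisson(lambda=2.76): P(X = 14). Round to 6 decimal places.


P = e^(-lam) * lam^k / k!
e^(-2.76) ≈ 0.06329177
lam^k = 2.76^14 ≈ 1488425.661357
k! = 14! = 87178291200
P = 0.06329177 * 1488425.661357 / 87178291200 ≈ 0.000001

0.000001


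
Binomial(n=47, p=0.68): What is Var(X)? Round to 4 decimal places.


Var = n*p*(1-p) = 47 * 0.68 * 0.32 = 10.2272

10.2272


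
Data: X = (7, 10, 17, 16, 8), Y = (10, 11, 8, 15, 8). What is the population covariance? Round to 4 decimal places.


Cov = (1/n)*sum((xi-xbar)(yi-ybar))
n = 5, xbar = 58/5 = 11.6, ybar = 52/5 = 10.4
sum((xi-xbar)(yi-ybar)) = 16.8
Cov = 16.8 / 5 = 3.36

3.3600


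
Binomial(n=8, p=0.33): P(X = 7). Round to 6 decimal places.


P = C(n,k) * p^k * (1-p)^(n-k)
C(8,7) = 8
p^k = 0.33^7 ≈ 0.0004261844
(1-p)^(n-k) = 0.67^1 = 0.67
P = 8 * 0.0004261844 * 0.67 ≈ 0.002284

0.002284


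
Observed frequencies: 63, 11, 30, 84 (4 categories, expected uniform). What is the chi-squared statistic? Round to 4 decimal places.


chi2 = sum((O-E)^2/E), E = total/4
total = 188, E = 188/4 = 47
(63 - 47)^2 / 47 = 256 / 47 = 256/47 ≈ 5.446809
(11 - 47)^2 / 47 = 1296 / 47 = 1296/47 ≈ 27.574468
(30 - 47)^2 / 47 = 289 / 47 = 289/47 ≈ 6.148936
(84 - 47)^2 / 47 = 1369 / 47 = 1369/47 ≈ 29.127660
chi2 = 3210/47 ≈ 68.297872

68.2979


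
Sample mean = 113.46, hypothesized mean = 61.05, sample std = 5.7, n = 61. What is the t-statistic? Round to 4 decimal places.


t = (xbar - mu0) / (s/sqrt(n))
xbar - mu0 = 113.46 - 61.05 = 52.41
sqrt(61) ≈ 7.81024968
s/sqrt(n) = 5.7 / 7.81024968 ≈ 0.72981022
t = 52.41 / 0.72981022 ≈ 71.813190

71.8132


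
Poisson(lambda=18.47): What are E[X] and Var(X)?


E[X] = Var(X) = lambda = 18.47

18.47, 18.47


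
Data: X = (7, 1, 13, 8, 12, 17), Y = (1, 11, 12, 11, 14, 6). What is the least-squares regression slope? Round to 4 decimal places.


b = sum((xi-xbar)(yi-ybar)) / sum((xi-xbar)^2)
n = 6, xbar = 58/6 = 29/3 ≈ 9.666667, ybar = 55/6 ≈ 9.166667
Sxy = sum((xi-xbar)(yi-ybar)) = 1/3 ≈ 0.333333
Sxx = sum((xi-xbar)^2) = 466/3 ≈ 155.333333
b = Sxy / Sxx = 1/466 ≈ 0.002146

0.0021


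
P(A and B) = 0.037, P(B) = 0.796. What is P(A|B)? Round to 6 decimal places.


P(A|B) = P(A and B) / P(B) = 0.037 / 0.796 = 37/796 ≈ 0.04648241

0.046482


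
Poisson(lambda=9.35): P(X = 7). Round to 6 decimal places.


P = e^(-lam) * lam^k / k!
e^(-9.35) ≈ 0.00008696542
lam^k = 9.35^7 ≈ 6247140.538019
k! = 7! = 5040
P = 0.00008696542 * 6247140.538019 / 5040 ≈ 0.107795

0.107795


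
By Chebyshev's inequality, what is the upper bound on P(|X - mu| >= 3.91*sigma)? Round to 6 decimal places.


P <= 1/k^2
k^2 = 3.91^2 = 15.2881
1/k^2 = 1 / 15.2881 ≈ 0.06541035

0.065410


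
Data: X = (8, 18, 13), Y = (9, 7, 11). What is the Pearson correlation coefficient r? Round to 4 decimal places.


r = sum((xi-xbar)(yi-ybar)) / sqrt(sum((xi-xbar)^2) * sum((yi-ybar)^2))
n = 3, xbar = 39/3 = 13, ybar = 27/3 = 9
Sxy = sum((xi-xbar)(yi-ybar)) = -10
Sxx = sum((xi-xbar)^2) = 50
Syy = sum((yi-ybar)^2) = 8
sqrt(Sxx*Syy) = 20
r = Sxy / sqrt(Sxx*Syy) = -10 / 20 = -0.5

-0.5000


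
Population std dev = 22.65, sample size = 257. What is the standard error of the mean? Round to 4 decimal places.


SE = sigma / sqrt(n)
sqrt(257) ≈ 16.031220
SE = 22.65 / 16.031220 ≈ 1.412868

1.4129


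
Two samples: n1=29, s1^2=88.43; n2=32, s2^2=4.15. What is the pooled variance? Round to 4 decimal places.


sp^2 = ((n1-1)*s1^2 + (n2-1)*s2^2)/(n1+n2-2)
(n1-1)*s1^2 = 28 * 88.43 = 2476.04
(n2-1)*s2^2 = 31 * 4.15 = 128.65
numerator = 2476.04 + 128.65 = 2604.69
n1+n2-2 = 59
sp^2 = 2604.69 / 59 = 260469/5900 ≈ 44.147288

44.1473


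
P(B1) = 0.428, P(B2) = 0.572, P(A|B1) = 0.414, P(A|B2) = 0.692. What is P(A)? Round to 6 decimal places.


P(A) = P(A|B1)*P(B1) + P(A|B2)*P(B2)
P(A|B1)*P(B1) = 0.414 * 0.428 = 0.177192
P(A|B2)*P(B2) = 0.692 * 0.572 = 0.395824
P(A) = 0.177192 + 0.395824 = 0.573016

0.573016


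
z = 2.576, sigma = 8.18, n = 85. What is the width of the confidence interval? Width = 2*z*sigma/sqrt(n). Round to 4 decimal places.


width = 2*z*sigma/sqrt(n)
2*z*sigma = 2 * 2.576 * 8.18 = 42.14336
sqrt(85) ≈ 9.219544
width = 42.14336 / 9.219544 ≈ 4.571089

4.5711


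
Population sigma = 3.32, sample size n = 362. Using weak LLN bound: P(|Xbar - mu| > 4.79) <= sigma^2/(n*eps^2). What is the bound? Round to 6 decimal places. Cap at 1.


bound = min(1, sigma^2/(n*eps^2))
sigma^2 = 3.32^2 = 11.0224
n*eps^2 = 362 * 4.79^2 = 362 * 22.9441 = 8305.7642
sigma^2/(n*eps^2) = 11.0224 / 8305.7642 ≈ 0.00132708

0.001327


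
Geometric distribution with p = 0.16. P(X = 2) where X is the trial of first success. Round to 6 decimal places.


P = (1-p)^(k-1) * p
(1-p)^(k-1) = 0.84^1 = 0.84
P = 0.84 * 0.16 = 0.1344

0.134400


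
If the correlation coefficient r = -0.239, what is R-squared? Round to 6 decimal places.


R^2 = r^2 = (-0.239)^2 = 0.057121

0.057121


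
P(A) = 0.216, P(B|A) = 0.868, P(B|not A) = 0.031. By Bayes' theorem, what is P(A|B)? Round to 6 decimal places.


P(A|B) = P(B|A)*P(A) / P(B), P(B) = P(B|A)*P(A) + P(B|not A)*P(not A)
P(B|A)*P(A) = 0.868 * 0.216 = 0.187488
P(B|not A)*P(not A) = 0.031 * 0.784 = 0.024304
P(B) = 0.187488 + 0.024304 = 0.211792
P(A|B) = 0.187488 / 0.211792 = 54/61 ≈ 0.88524590

0.885246


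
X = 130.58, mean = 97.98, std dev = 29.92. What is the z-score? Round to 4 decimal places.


z = (X - mu) / sigma
X - mu = 130.58 - 97.98 = 32.6
z = 32.6 / 29.92 = 815/748 ≈ 1.089572

1.0896


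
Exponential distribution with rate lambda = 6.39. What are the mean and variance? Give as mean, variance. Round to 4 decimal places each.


mean = 1/lam, var = 1/lam^2
mean = 1 / 6.39 = 100/639 ≈ 0.156495
lam^2 = 6.39^2 = 40.8321
var = 1 / 40.8321 ≈ 0.024491

0.1565, 0.0245


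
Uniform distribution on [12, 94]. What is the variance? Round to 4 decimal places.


Var = (b-a)^2 / 12
(b-a)^2 = (94 - 12)^2 = 6724
Var = 6724/12 ≈ 560.333333

560.3333


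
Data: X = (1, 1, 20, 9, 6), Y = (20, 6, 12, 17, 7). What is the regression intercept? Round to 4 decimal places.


a = ybar - b*xbar, where b = sum((xi-xbar)(yi-ybar)) / sum((xi-xbar)^2)
n = 5, xbar = 37/5 = 7.4, ybar = 62/5 = 12.4
Sxy = sum((xi-xbar)(yi-ybar)) = 2.2
Sxx = sum((xi-xbar)^2) = 245.2
b = Sxy / Sxx = 11/1226 ≈ 0.008972
a = 12.4 - 0.008972 * 7.4 = 15121/1226 ≈ 12.333605

12.3336


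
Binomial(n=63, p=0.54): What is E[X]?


E[X] = n*p = 63 * 0.54 = 34.02

34.02


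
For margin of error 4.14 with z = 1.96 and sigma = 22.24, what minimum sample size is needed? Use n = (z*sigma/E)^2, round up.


z*sigma/E = 1.96 * 22.24 / 4.14 = 54488/5175 ≈ 10.529082
(z*sigma/E)^2 ≈ 110.861570
round up: n = 111

111


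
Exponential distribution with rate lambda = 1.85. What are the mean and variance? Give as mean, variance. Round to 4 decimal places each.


mean = 1/lam, var = 1/lam^2
mean = 1 / 1.85 = 20/37 ≈ 0.540541
lam^2 = 1.85^2 = 3.4225
var = 1 / 3.4225 = 400/1369 ≈ 0.292184

0.5405, 0.2922
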